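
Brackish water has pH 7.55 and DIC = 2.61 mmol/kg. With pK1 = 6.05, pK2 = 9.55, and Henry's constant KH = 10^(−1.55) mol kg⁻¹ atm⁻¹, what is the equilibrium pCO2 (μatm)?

α₀ = 1 / (1 + K1/[H⁺] + K1K2/[H⁺]²) = 1 / (1 + 10^+1.50 + 10^-0.50)
   = 1 / (1 + 31.623 + 0.31623) = 1/32.939 = 0.03036
[CO2*] = α₀ × DIC = 0.03036 × 2.61 = 0.07924 mmol/kg
pCO2 = [CO2*]/KH = 7.924×10^-5 / 2.818×10^-2 = 2810 μatm

pCO2 = 2810 μatm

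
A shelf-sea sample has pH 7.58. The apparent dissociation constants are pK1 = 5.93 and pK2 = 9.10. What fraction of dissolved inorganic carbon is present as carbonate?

α₂ = 0.0287

α₂ = 1 / (1 + [H⁺]/K2 + [H⁺]²/(K1K2)) = 1 / (1 + 10^+1.52 + 10^-0.13)
   = 1 / (1 + 33.113 + 0.74131) = 1/34.854 = 0.02869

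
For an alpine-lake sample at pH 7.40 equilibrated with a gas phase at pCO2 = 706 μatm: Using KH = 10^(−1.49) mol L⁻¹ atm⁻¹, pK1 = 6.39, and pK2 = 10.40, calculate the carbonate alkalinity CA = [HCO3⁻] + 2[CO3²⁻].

[CO2*] = KH · pCO2 = 10^(−1.49) × 706×10^-6 = 2.285×10^-5 mol/L
α₀ = 1/(1 + K1/[H⁺] + K1K2/[H⁺]²) = 1/(1 + 10^+1.01 + 10^-1.99) = 0.08894
DIC = [CO2*]/α₀ = 2.285×10^-5 / 0.08894 = 0.2569 mmol/L
CA = (α₁ + 2α₂)·DIC = (0.9101 + 2×0.0009101) × 0.2569 = 0.234 mmol/L

CA = 0.234 mmol/L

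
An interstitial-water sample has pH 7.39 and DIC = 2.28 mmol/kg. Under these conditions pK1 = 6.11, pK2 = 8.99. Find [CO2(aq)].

[CO2*] = 0.111 mmol/kg

α₀ = 1 / (1 + K1/[H⁺] + K1K2/[H⁺]²) = 1 / (1 + 10^+1.28 + 10^-0.32)
   = 1 / (1 + 19.055 + 0.47863) = 1/20.533 = 0.04870
[CO2*] = α₀ × DIC = 0.04870 × 2.28 = 0.111 mmol/kg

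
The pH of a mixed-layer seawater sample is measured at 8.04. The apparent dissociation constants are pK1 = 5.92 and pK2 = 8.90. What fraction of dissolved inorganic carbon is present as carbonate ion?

α₂ = 0.120

α₂ = 1 / (1 + [H⁺]/K2 + [H⁺]²/(K1K2)) = 1 / (1 + 10^+0.86 + 10^-1.26)
   = 1 / (1 + 7.2444 + 0.054954) = 1/8.2993 = 0.1205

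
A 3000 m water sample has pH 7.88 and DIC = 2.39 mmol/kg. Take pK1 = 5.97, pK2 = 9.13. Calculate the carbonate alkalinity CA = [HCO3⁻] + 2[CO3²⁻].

CA = [HCO3⁻] + 2[CO3²⁻] = (α₁ + 2α₂)·DIC
At pH 7.88: [H⁺]/K1 = 10^-1.91 = 0.012303, K2/[H⁺] = 10^-1.25 = 0.056234
α₁ = 1/(1 + 0.012303 + 0.056234) = 1/1.0685 = 0.9359; α₂ = α₁·K2/[H⁺] = 0.05263
α₁ + 2α₂ = 1.0411
CA = 1.0411 × 2.39 = 2.49 mmol/kg

CA = 2.49 mmol/kg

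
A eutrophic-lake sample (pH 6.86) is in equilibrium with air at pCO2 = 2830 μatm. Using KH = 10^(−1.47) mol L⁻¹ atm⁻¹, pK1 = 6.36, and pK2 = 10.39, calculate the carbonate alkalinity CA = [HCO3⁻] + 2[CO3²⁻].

[CO2*] = KH · pCO2 = 10^(−1.47) × 2830×10^-6 = 9.589×10^-5 mol/L
α₀ = 1/(1 + K1/[H⁺] + K1K2/[H⁺]²) = 1/(1 + 10^+0.50 + 10^-3.03) = 0.2402
DIC = [CO2*]/α₀ = 9.589×10^-5 / 0.2402 = 0.3992 mmol/L
CA = (α₁ + 2α₂)·DIC = (0.7596 + 2×0.0002242) × 0.3992 = 0.303 mmol/L

CA = 0.303 mmol/L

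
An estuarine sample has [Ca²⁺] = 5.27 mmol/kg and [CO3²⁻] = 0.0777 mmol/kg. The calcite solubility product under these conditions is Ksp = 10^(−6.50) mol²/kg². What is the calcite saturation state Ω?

Ω = 1.29

Ksp = 10^(−6.50) = 3.162×10^-7
Ω = [Ca²⁺][CO3²⁻]/Ksp = (5.27×10^-3)(0.0777×10^-3) / 3.162×10^-7 = 1.29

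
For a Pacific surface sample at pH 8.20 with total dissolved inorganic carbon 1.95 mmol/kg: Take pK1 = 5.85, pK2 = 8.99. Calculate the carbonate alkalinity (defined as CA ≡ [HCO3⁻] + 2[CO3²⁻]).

CA = [HCO3⁻] + 2[CO3²⁻] = (α₁ + 2α₂)·DIC
At pH 8.20: [H⁺]/K1 = 10^-2.35 = 0.0044668, K2/[H⁺] = 10^-0.79 = 0.16218
α₁ = 1/(1 + 0.0044668 + 0.16218) = 1/1.1666 = 0.8572; α₂ = α₁·K2/[H⁺] = 0.1390
α₁ + 2α₂ = 1.1352
CA = 1.1352 × 1.95 = 2.21 mmol/kg

CA = 2.21 mmol/kg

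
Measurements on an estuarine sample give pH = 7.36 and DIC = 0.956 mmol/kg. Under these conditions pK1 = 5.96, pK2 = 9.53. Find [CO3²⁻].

α₂ = 1 / (1 + [H⁺]/K2 + [H⁺]²/(K1K2)) = 1 / (1 + 10^+2.17 + 10^+0.77)
   = 1 / (1 + 147.91 + 5.8884) = 1/154.80 = 0.006460
[CO3²⁻] = α₂ × DIC = 0.006460 × 0.956 = 0.00618 mmol/kg = 6.18 μmol/kg

[CO3²⁻] = 6.18 μmol/kg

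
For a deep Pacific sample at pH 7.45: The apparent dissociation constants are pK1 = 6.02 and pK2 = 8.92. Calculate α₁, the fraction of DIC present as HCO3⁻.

α₁ = 1 / (1 + [H⁺]/K1 + K2/[H⁺]) = 1 / (1 + 10^-1.43 + 10^-1.47)
   = 1 / (1 + 0.037154 + 0.033884) = 1/1.0710 = 0.9337

α₁ = 0.934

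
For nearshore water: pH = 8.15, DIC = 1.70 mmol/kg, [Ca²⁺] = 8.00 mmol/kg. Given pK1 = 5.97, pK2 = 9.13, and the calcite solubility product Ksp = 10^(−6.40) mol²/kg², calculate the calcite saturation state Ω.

Ω = 3.22

α₂ = 1 / (1 + [H⁺]/K2 + [H⁺]²/(K1K2)) = 1 / (1 + 10^+0.98 + 10^-1.20)
   = 1 / (1 + 9.5499 + 0.063096) = 1/10.613 = 0.09422
[CO3²⁻] = α₂ × DIC = 0.09422 × 1.70 = 0.1602 mmol/kg
Ksp = 10^(−6.40) = 3.981×10^-7
Ω = [Ca²⁺][CO3²⁻]/Ksp = (8.00×10^-3)(1.602×10^-4) / 3.981×10^-7 = 3.22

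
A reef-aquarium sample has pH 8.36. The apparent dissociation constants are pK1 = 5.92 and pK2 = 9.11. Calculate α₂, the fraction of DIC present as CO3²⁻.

α₂ = 0.151

α₂ = 1 / (1 + [H⁺]/K2 + [H⁺]²/(K1K2)) = 1 / (1 + 10^+0.75 + 10^-1.69)
   = 1 / (1 + 5.6234 + 0.020417) = 1/6.6438 = 0.1505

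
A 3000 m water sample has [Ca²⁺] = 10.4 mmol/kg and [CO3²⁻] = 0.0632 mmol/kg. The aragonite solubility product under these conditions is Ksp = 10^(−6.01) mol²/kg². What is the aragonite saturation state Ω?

Ω = 0.673

Ksp = 10^(−6.01) = 9.772×10^-7
Ω = [Ca²⁺][CO3²⁻]/Ksp = (10.4×10^-3)(0.0632×10^-3) / 9.772×10^-7 = 0.673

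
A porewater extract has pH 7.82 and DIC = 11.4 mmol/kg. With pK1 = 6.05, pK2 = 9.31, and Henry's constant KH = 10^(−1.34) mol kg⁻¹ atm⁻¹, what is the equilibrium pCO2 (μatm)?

α₀ = 1 / (1 + K1/[H⁺] + K1K2/[H⁺]²) = 1 / (1 + 10^+1.77 + 10^+0.28)
   = 1 / (1 + 58.884 + 1.9055) = 1/61.790 = 0.01618
[CO2*] = α₀ × DIC = 0.01618 × 11.4 = 0.1845 mmol/kg
pCO2 = [CO2*]/KH = 1.845×10^-4 / 4.571×10^-2 = 4040 μatm

pCO2 = 4040 μatm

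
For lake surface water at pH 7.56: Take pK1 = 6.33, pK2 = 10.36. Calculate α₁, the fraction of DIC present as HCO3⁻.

α₁ = 0.943

α₁ = 1 / (1 + [H⁺]/K1 + K2/[H⁺]) = 1 / (1 + 10^-1.23 + 10^-2.80)
   = 1 / (1 + 0.058884 + 0.0015849) = 1/1.0605 = 0.9430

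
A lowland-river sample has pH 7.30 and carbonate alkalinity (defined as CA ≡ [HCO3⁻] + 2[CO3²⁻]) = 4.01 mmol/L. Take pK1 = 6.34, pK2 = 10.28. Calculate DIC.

DIC = 4.44 mmol/L

CA = [HCO3⁻] + 2[CO3²⁻] = (α₁ + 2α₂)·DIC
At pH 7.30: [H⁺]/K1 = 10^-0.96 = 0.10965, K2/[H⁺] = 10^-2.98 = 0.0010471
α₁ = 1/(1 + 0.10965 + 0.0010471) = 1/1.1107 = 0.9003; α₂ = α₁·K2/[H⁺] = 0.0009428
α₁ + 2α₂ = 0.9022
DIC = CA / (α₁ + 2α₂) = 4.01 / 0.9022 = 4.44 mmol/L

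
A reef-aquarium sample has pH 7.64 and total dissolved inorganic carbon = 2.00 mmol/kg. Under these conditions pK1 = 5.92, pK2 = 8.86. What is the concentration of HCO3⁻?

[HCO3⁻] = 1.85 mmol/kg

α₁ = 1 / (1 + [H⁺]/K1 + K2/[H⁺]) = 1 / (1 + 10^-1.72 + 10^-1.22)
   = 1 / (1 + 0.019055 + 0.060256) = 1/1.0793 = 0.9265
[HCO3⁻] = α₁ × DIC = 0.9265 × 2.00 = 1.85 mmol/kg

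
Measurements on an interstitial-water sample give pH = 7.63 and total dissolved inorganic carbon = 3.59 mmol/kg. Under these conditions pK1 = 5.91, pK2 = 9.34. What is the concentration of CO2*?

α₀ = 1 / (1 + K1/[H⁺] + K1K2/[H⁺]²) = 1 / (1 + 10^+1.72 + 10^+0.01)
   = 1 / (1 + 52.481 + 1.0233) = 1/54.504 = 0.01835
[CO2*] = α₀ × DIC = 0.01835 × 3.59 = 0.0659 mmol/kg

[CO2*] = 0.0659 mmol/kg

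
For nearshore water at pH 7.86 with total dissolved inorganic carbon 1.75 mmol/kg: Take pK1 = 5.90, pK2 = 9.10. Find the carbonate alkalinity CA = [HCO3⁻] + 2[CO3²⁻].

CA = 1.83 mmol/kg

CA = [HCO3⁻] + 2[CO3²⁻] = (α₁ + 2α₂)·DIC
At pH 7.86: [H⁺]/K1 = 10^-1.96 = 0.010965, K2/[H⁺] = 10^-1.24 = 0.057544
α₁ = 1/(1 + 0.010965 + 0.057544) = 1/1.0685 = 0.9359; α₂ = α₁·K2/[H⁺] = 0.05385
α₁ + 2α₂ = 1.0436
CA = 1.0436 × 1.75 = 1.83 mmol/kg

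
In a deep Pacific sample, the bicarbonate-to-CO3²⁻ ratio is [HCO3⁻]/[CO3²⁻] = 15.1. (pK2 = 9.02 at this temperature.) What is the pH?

From K2 = [H⁺][CO3²⁻]/[HCO3⁻]:  pH = pK2 − log₁₀([HCO3⁻]/[CO3²⁻])
log₁₀(15.1) = +1.179
pH = 9.02 − (+1.179) = 7.84

pH = 7.84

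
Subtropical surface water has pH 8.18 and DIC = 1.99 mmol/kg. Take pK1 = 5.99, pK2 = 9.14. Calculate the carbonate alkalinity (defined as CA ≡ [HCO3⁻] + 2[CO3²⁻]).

CA = 2.17 mmol/kg

CA = [HCO3⁻] + 2[CO3²⁻] = (α₁ + 2α₂)·DIC
At pH 8.18: [H⁺]/K1 = 10^-2.19 = 0.0064565, K2/[H⁺] = 10^-0.96 = 0.10965
α₁ = 1/(1 + 0.0064565 + 0.10965) = 1/1.1161 = 0.8960; α₂ = α₁·K2/[H⁺] = 0.09824
α₁ + 2α₂ = 1.0925
CA = 1.0925 × 1.99 = 2.17 mmol/kg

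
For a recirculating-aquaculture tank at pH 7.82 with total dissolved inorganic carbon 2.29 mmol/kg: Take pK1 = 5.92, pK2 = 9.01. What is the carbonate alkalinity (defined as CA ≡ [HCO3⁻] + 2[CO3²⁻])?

CA = [HCO3⁻] + 2[CO3²⁻] = (α₁ + 2α₂)·DIC
At pH 7.82: [H⁺]/K1 = 10^-1.90 = 0.012589, K2/[H⁺] = 10^-1.19 = 0.064565
α₁ = 1/(1 + 0.012589 + 0.064565) = 1/1.0772 = 0.9284; α₂ = α₁·K2/[H⁺] = 0.05994
α₁ + 2α₂ = 1.0483
CA = 1.0483 × 2.29 = 2.40 mmol/kg

CA = 2.40 mmol/kg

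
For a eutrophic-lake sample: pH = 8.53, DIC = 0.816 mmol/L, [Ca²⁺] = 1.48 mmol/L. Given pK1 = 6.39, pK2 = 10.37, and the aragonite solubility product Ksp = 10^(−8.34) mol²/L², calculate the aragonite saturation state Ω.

Ω = 3.74

α₂ = 1 / (1 + [H⁺]/K2 + [H⁺]²/(K1K2)) = 1 / (1 + 10^+1.84 + 10^-0.30)
   = 1 / (1 + 69.183 + 0.50119) = 1/70.684 = 0.01415
[CO3²⁻] = α₂ × DIC = 0.01415 × 0.816 = 0.01154 mmol/L = 11.54 μmol/L
Ksp = 10^(−8.34) = 4.571×10^-9
Ω = [Ca²⁺][CO3²⁻]/Ksp = (1.48×10^-3)(1.154×10^-5) / 4.571×10^-9 = 3.74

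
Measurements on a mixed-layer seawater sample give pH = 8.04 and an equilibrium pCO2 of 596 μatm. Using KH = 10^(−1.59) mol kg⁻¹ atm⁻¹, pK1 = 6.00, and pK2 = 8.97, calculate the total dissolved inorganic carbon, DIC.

[CO2*] = KH · pCO2 = 10^(−1.59) × 596×10^-6 = 1.532×10^-5 mol/kg
α₀ = 1/(1 + K1/[H⁺] + K1K2/[H⁺]²) = 1/(1 + 10^+2.04 + 10^+1.11) = 0.008095
DIC = [CO2*]/α₀ = 1.532×10^-5 / 0.008095 = 1.89 mmol/kg

DIC = 1.89 mmol/kg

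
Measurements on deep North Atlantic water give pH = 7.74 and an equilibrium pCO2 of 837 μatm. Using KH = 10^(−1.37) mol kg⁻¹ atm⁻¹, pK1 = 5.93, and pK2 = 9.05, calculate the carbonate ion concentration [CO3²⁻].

[CO2*] = KH · pCO2 = 10^(−1.37) × 837×10^-6 = 3.570×10^-5 mol/kg
α₀ = 1/(1 + K1/[H⁺] + K1K2/[H⁺]²) = 1/(1 + 10^+1.81 + 10^+0.50) = 0.01455
DIC = [CO2*]/α₀ = 3.570×10^-5 / 0.01455 = 2.454 mmol/kg
[CO3²⁻] = α₂·DIC; α₂ = 0.04601, so [CO3²⁻] = 0.04601 × 2.454 = 0.113 mmol/kg

[CO3²⁻] = 0.113 mmol/kg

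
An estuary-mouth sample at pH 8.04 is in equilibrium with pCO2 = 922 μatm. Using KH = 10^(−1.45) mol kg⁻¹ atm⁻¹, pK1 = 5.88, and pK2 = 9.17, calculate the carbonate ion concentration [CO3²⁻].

[CO2*] = KH · pCO2 = 10^(−1.45) × 922×10^-6 = 3.271×10^-5 mol/kg
α₀ = 1/(1 + K1/[H⁺] + K1K2/[H⁺]²) = 1/(1 + 10^+2.16 + 10^+1.03) = 0.006400
DIC = [CO2*]/α₀ = 3.271×10^-5 / 0.006400 = 5.112 mmol/kg
[CO3²⁻] = α₂·DIC; α₂ = 0.06857, so [CO3²⁻] = 0.06857 × 5.112 = 0.351 mmol/kg

[CO3²⁻] = 0.351 mmol/kg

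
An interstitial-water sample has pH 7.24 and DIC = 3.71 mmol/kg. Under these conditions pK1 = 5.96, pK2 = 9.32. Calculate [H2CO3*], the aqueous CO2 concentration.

[CO2*] = 0.184 mmol/kg

α₀ = 1 / (1 + K1/[H⁺] + K1K2/[H⁺]²) = 1 / (1 + 10^+1.28 + 10^-0.80)
   = 1 / (1 + 19.055 + 0.15849) = 1/20.213 = 0.04947
[CO2*] = α₀ × DIC = 0.04947 × 3.71 = 0.184 mmol/kg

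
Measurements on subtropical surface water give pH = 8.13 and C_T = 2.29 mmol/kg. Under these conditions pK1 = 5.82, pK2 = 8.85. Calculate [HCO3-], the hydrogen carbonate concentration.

α₁ = 1 / (1 + [H⁺]/K1 + K2/[H⁺]) = 1 / (1 + 10^-2.31 + 10^-0.72)
   = 1 / (1 + 0.0048978 + 0.19055) = 1/1.1954 = 0.8365
[HCO3⁻] = α₁ × DIC = 0.8365 × 2.29 = 1.92 mmol/kg

[HCO3⁻] = 1.92 mmol/kg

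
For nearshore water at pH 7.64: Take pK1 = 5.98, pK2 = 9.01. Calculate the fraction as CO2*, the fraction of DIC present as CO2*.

α₀ = 1 / (1 + K1/[H⁺] + K1K2/[H⁺]²) = 1 / (1 + 10^+1.66 + 10^+0.29)
   = 1 / (1 + 45.709 + 1.9498) = 1/48.659 = 0.02055

α₀ = 0.0206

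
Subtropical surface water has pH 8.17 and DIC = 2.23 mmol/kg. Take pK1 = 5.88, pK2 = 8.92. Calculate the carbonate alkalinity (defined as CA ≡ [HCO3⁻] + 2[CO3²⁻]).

CA = [HCO3⁻] + 2[CO3²⁻] = (α₁ + 2α₂)·DIC
At pH 8.17: [H⁺]/K1 = 10^-2.29 = 0.0051286, K2/[H⁺] = 10^-0.75 = 0.17783
α₁ = 1/(1 + 0.0051286 + 0.17783) = 1/1.1830 = 0.8453; α₂ = α₁·K2/[H⁺] = 0.1503
α₁ + 2α₂ = 1.1460
CA = 1.1460 × 2.23 = 2.56 mmol/kg

CA = 2.56 mmol/kg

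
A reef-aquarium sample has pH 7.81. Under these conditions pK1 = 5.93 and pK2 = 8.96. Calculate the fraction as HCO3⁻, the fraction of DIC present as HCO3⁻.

α₁ = 0.923

α₁ = 1 / (1 + [H⁺]/K1 + K2/[H⁺]) = 1 / (1 + 10^-1.88 + 10^-1.15)
   = 1 / (1 + 0.013183 + 0.070795) = 1/1.0840 = 0.9225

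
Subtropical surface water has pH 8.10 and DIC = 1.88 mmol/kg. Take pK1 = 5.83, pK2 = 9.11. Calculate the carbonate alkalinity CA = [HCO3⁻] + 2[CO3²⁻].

CA = [HCO3⁻] + 2[CO3²⁻] = (α₁ + 2α₂)·DIC
At pH 8.10: [H⁺]/K1 = 10^-2.27 = 0.0053703, K2/[H⁺] = 10^-1.01 = 0.097724
α₁ = 1/(1 + 0.0053703 + 0.097724) = 1/1.1031 = 0.9065; α₂ = α₁·K2/[H⁺] = 0.08859
α₁ + 2α₂ = 1.0837
CA = 1.0837 × 1.88 = 2.04 mmol/kg

CA = 2.04 mmol/kg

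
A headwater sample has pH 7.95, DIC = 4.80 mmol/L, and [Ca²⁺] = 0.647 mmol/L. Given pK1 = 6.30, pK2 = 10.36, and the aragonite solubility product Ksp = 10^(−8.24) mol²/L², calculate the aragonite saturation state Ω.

α₂ = 1 / (1 + [H⁺]/K2 + [H⁺]²/(K1K2)) = 1 / (1 + 10^+2.41 + 10^+0.76)
   = 1 / (1 + 257.04 + 5.7544) = 1/263.79 = 0.003791
[CO3²⁻] = α₂ × DIC = 0.003791 × 4.80 = 0.01820 mmol/L = 18.20 μmol/L
Ksp = 10^(−8.24) = 5.754×10^-9
Ω = [Ca²⁺][CO3²⁻]/Ksp = (0.647×10^-3)(1.820×10^-5) / 5.754×10^-9 = 2.05

Ω = 2.05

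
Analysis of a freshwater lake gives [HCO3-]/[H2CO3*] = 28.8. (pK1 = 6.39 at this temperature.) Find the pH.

From K1 = [H⁺][HCO3-]/[H2CO3*]:  pH = pK1 + log₁₀([HCO3-]/[H2CO3*])
log₁₀(28.8) = +1.459
pH = 6.39 + (+1.459) = 7.85

pH = 7.85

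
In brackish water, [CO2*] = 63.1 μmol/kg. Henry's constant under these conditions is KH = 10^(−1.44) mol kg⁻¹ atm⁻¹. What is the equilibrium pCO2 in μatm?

pCO2 = 1740 μatm

KH = 10^(−1.44) = 3.631×10^-2 mol kg⁻¹ atm⁻¹
pCO2 = [CO2*]/KH = 63.1×10^-6 / 3.631×10^-2 = 1.74×10^-3 atm = 1740 μatm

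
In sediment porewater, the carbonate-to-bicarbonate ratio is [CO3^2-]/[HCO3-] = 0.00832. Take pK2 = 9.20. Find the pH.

From K2 = [H⁺][CO3^2-]/[HCO3-]:  pH = pK2 + log₁₀([CO3^2-]/[HCO3-])
log₁₀(0.00832) = -2.080
pH = 9.20 + (-2.080) = 7.12

pH = 7.12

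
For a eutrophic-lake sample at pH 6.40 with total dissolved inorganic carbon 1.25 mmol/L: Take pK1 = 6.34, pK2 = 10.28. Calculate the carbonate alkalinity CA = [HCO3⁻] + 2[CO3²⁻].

CA = [HCO3⁻] + 2[CO3²⁻] = (α₁ + 2α₂)·DIC
At pH 6.40: [H⁺]/K1 = 10^-0.06 = 0.87096, K2/[H⁺] = 10^-3.88 = 0.00013183
α₁ = 1/(1 + 0.87096 + 0.00013183) = 1/1.8711 = 0.5344; α₂ = α₁·K2/[H⁺] = 7.045×10^-5
α₁ + 2α₂ = 0.5346
CA = 0.5346 × 1.25 = 0.668 mmol/L

CA = 0.668 mmol/L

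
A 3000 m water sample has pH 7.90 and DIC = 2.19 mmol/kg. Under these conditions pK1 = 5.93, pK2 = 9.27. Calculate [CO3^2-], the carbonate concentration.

α₂ = 1 / (1 + [H⁺]/K2 + [H⁺]²/(K1K2)) = 1 / (1 + 10^+1.37 + 10^-0.60)
   = 1 / (1 + 23.442 + 0.25119) = 1/24.693 = 0.04050
[CO3²⁻] = α₂ × DIC = 0.04050 × 2.19 = 0.0887 mmol/kg

[CO3²⁻] = 0.0887 mmol/kg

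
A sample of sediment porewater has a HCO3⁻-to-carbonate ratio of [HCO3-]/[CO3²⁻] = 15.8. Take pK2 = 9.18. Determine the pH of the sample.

From K2 = [H⁺][CO3²⁻]/[HCO3-]:  pH = pK2 − log₁₀([HCO3-]/[CO3²⁻])
log₁₀(15.8) = +1.199
pH = 9.18 − (+1.199) = 7.98

pH = 7.98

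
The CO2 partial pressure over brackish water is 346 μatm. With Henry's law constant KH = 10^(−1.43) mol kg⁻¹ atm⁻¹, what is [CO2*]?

[CO2*] = 12.9 μmol/kg

KH = 10^(−1.43) = 3.715×10^-2 mol kg⁻¹ atm⁻¹
[CO2*] = KH · pCO2 = 3.715×10^-2 × 346×10^-6 atm = 1.29×10^-5 mol/kg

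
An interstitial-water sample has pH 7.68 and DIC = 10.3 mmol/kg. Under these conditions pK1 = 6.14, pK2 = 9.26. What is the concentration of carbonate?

[CO3²⁻] = 0.257 mmol/kg

α₂ = 1 / (1 + [H⁺]/K2 + [H⁺]²/(K1K2)) = 1 / (1 + 10^+1.58 + 10^+0.04)
   = 1 / (1 + 38.019 + 1.0965) = 1/40.115 = 0.02493
[CO3²⁻] = α₂ × DIC = 0.02493 × 10.3 = 0.257 mmol/kg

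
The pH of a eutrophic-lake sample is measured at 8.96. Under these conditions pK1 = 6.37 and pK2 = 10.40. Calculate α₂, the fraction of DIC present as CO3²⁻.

α₂ = 0.0349

α₂ = 1 / (1 + [H⁺]/K2 + [H⁺]²/(K1K2)) = 1 / (1 + 10^+1.44 + 10^-1.15)
   = 1 / (1 + 27.542 + 0.070795) = 1/28.613 = 0.03495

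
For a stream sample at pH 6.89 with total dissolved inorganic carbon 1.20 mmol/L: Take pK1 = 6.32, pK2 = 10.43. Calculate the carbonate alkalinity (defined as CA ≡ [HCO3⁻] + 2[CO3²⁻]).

CA = [HCO3⁻] + 2[CO3²⁻] = (α₁ + 2α₂)·DIC
At pH 6.89: [H⁺]/K1 = 10^-0.57 = 0.26915, K2/[H⁺] = 10^-3.54 = 0.00028840
α₁ = 1/(1 + 0.26915 + 0.00028840) = 1/1.2694 = 0.7877; α₂ = α₁·K2/[H⁺] = 0.0002272
α₁ + 2α₂ = 0.7882
CA = 0.7882 × 1.20 = 0.946 mmol/L

CA = 0.946 mmol/L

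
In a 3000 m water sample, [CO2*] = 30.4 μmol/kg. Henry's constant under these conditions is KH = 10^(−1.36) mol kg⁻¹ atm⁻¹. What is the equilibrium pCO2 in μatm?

KH = 10^(−1.36) = 4.365×10^-2 mol kg⁻¹ atm⁻¹
pCO2 = [CO2*]/KH = 30.4×10^-6 / 4.365×10^-2 = 6.96×10^-4 atm = 696 μatm

pCO2 = 696 μatm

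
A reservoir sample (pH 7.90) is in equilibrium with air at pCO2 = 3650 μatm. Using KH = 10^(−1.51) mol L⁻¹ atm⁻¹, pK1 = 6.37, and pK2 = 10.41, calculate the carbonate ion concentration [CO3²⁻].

[CO2*] = KH · pCO2 = 10^(−1.51) × 3650×10^-6 = 1.128×10^-4 mol/L
α₀ = 1/(1 + K1/[H⁺] + K1K2/[H⁺]²) = 1/(1 + 10^+1.53 + 10^-0.98) = 0.02858
DIC = [CO2*]/α₀ = 1.128×10^-4 / 0.02858 = 3.947 mmol/L
[CO3²⁻] = α₂·DIC; α₂ = 0.002993, so [CO3²⁻] = 0.002993 × 3.947 = 0.0118 mmol/L = 11.8 μmol/L

[CO3²⁻] = 11.8 μmol/L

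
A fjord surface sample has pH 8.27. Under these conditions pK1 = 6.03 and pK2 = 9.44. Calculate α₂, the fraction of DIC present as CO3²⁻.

α₂ = 1 / (1 + [H⁺]/K2 + [H⁺]²/(K1K2)) = 1 / (1 + 10^+1.17 + 10^-1.07)
   = 1 / (1 + 14.791 + 0.085114) = 1/15.876 = 0.06299

α₂ = 0.0630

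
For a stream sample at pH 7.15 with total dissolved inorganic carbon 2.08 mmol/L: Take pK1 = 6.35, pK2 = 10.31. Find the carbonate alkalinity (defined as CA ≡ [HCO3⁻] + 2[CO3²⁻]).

CA = 1.80 mmol/L

CA = [HCO3⁻] + 2[CO3²⁻] = (α₁ + 2α₂)·DIC
At pH 7.15: [H⁺]/K1 = 10^-0.80 = 0.15849, K2/[H⁺] = 10^-3.16 = 0.00069183
α₁ = 1/(1 + 0.15849 + 0.00069183) = 1/1.1592 = 0.8627; α₂ = α₁·K2/[H⁺] = 0.0005968
α₁ + 2α₂ = 0.8639
CA = 0.8639 × 2.08 = 1.80 mmol/L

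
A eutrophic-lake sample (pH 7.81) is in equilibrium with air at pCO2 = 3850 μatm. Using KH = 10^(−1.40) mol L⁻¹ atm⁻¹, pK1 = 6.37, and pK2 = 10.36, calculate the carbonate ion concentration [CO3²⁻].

[CO2*] = KH · pCO2 = 10^(−1.40) × 3850×10^-6 = 1.533×10^-4 mol/L
α₀ = 1/(1 + K1/[H⁺] + K1K2/[H⁺]²) = 1/(1 + 10^+1.44 + 10^-1.11) = 0.03494
DIC = [CO2*]/α₀ = 1.533×10^-4 / 0.03494 = 4.387 mmol/L
[CO3²⁻] = α₂·DIC; α₂ = 0.002712, so [CO3²⁻] = 0.002712 × 4.387 = 0.0119 mmol/L = 11.9 μmol/L

[CO3²⁻] = 11.9 μmol/L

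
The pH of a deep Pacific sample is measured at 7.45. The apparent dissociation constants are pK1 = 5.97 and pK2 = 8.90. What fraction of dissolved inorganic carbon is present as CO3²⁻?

α₂ = 1 / (1 + [H⁺]/K2 + [H⁺]²/(K1K2)) = 1 / (1 + 10^+1.45 + 10^-0.03)
   = 1 / (1 + 28.184 + 0.93325) = 1/30.117 = 0.03320

α₂ = 0.0332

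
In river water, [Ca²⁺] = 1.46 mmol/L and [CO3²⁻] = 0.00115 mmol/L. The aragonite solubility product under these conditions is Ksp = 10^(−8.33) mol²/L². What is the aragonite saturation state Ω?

Ω = 0.359

Ksp = 10^(−8.33) = 4.677×10^-9
Ω = [Ca²⁺][CO3²⁻]/Ksp = (1.46×10^-3)(0.00115×10^-3) / 4.677×10^-9 = 0.359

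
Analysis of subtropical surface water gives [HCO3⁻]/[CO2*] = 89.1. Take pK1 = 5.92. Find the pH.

From K1 = [H⁺][HCO3⁻]/[CO2*]:  pH = pK1 + log₁₀([HCO3⁻]/[CO2*])
log₁₀(89.1) = +1.950
pH = 5.92 + (+1.950) = 7.87

pH = 7.87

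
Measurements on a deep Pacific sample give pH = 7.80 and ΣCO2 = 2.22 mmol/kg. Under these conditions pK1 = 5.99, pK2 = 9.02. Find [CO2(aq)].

α₀ = 1 / (1 + K1/[H⁺] + K1K2/[H⁺]²) = 1 / (1 + 10^+1.81 + 10^+0.59)
   = 1 / (1 + 64.565 + 3.8905) = 1/69.456 = 0.01440
[CO2*] = α₀ × DIC = 0.01440 × 2.22 = 0.0320 mmol/kg

[CO2*] = 0.0320 mmol/kg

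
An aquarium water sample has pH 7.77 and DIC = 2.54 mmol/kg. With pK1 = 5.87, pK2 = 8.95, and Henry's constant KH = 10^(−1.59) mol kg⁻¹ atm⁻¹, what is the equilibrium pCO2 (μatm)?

α₀ = 1 / (1 + K1/[H⁺] + K1K2/[H⁺]²) = 1 / (1 + 10^+1.90 + 10^+0.72)
   = 1 / (1 + 79.433 + 5.2481) = 1/85.681 = 0.01167
[CO2*] = α₀ × DIC = 0.01167 × 2.54 = 0.02964 mmol/kg
pCO2 = [CO2*]/KH = 2.964×10^-5 / 2.570×10^-2 = 1150 μatm

pCO2 = 1150 μatm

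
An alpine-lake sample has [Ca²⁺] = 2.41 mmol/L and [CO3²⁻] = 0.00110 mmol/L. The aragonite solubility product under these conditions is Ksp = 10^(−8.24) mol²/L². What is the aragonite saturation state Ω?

Ω = 0.461

Ksp = 10^(−8.24) = 5.754×10^-9
Ω = [Ca²⁺][CO3²⁻]/Ksp = (2.41×10^-3)(0.00110×10^-3) / 5.754×10^-9 = 0.461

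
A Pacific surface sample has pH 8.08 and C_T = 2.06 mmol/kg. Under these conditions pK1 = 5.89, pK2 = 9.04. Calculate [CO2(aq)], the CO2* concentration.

α₀ = 1 / (1 + K1/[H⁺] + K1K2/[H⁺]²) = 1 / (1 + 10^+2.19 + 10^+1.23)
   = 1 / (1 + 154.88 + 16.982) = 1/172.86 = 0.005785
[CO2*] = α₀ × DIC = 0.005785 × 2.06 = 0.0119 mmol/kg = 11.9 μmol/kg

[CO2*] = 11.9 μmol/kg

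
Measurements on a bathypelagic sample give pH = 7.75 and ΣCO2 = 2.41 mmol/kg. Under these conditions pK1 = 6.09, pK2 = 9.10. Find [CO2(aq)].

α₀ = 1 / (1 + K1/[H⁺] + K1K2/[H⁺]²) = 1 / (1 + 10^+1.66 + 10^+0.31)
   = 1 / (1 + 45.709 + 2.0417) = 1/48.751 = 0.02051
[CO2*] = α₀ × DIC = 0.02051 × 2.41 = 0.0494 mmol/kg

[CO2*] = 0.0494 mmol/kg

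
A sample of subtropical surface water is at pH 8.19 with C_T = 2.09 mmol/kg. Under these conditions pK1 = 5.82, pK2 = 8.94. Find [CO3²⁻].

α₂ = 1 / (1 + [H⁺]/K2 + [H⁺]²/(K1K2)) = 1 / (1 + 10^+0.75 + 10^-1.62)
   = 1 / (1 + 5.6234 + 0.023988) = 1/6.6474 = 0.1504
[CO3²⁻] = α₂ × DIC = 0.1504 × 2.09 = 0.314 mmol/kg

[CO3²⁻] = 0.314 mmol/kg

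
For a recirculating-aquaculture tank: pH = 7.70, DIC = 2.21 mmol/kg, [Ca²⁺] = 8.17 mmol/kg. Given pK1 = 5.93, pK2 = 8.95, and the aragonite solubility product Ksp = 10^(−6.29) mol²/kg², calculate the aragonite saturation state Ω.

Ω = 1.84

α₂ = 1 / (1 + [H⁺]/K2 + [H⁺]²/(K1K2)) = 1 / (1 + 10^+1.25 + 10^-0.52)
   = 1 / (1 + 17.783 + 0.30200) = 1/19.085 = 0.05240
[CO3²⁻] = α₂ × DIC = 0.05240 × 2.21 = 0.1158 mmol/kg
Ksp = 10^(−6.29) = 5.129×10^-7
Ω = [Ca²⁺][CO3²⁻]/Ksp = (8.17×10^-3)(1.158×10^-4) / 5.129×10^-7 = 1.84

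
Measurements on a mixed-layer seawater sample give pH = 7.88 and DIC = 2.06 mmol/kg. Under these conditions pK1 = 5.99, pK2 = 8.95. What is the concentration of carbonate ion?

[CO3²⁻] = 0.160 mmol/kg

α₂ = 1 / (1 + [H⁺]/K2 + [H⁺]²/(K1K2)) = 1 / (1 + 10^+1.07 + 10^-0.82)
   = 1 / (1 + 11.749 + 0.15136) = 1/12.900 = 0.07752
[CO3²⁻] = α₂ × DIC = 0.07752 × 2.06 = 0.160 mmol/kg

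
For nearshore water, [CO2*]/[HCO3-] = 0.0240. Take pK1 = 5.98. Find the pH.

pH = 7.60

From K1 = [H⁺][HCO3-]/[CO2*]:  pH = pK1 − log₁₀([CO2*]/[HCO3-])
log₁₀(0.0240) = -1.620
pH = 5.98 − (-1.620) = 7.60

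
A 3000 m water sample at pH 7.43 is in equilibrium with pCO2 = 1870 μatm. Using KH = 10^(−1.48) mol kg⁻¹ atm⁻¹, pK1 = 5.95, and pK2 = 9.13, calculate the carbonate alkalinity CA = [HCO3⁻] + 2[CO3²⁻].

CA = 1.94 mmol/kg

[CO2*] = KH · pCO2 = 10^(−1.48) × 1870×10^-6 = 6.192×10^-5 mol/kg
α₀ = 1/(1 + K1/[H⁺] + K1K2/[H⁺]²) = 1/(1 + 10^+1.48 + 10^-0.22) = 0.03144
DIC = [CO2*]/α₀ = 6.192×10^-5 / 0.03144 = 1.969 mmol/kg
CA = (α₁ + 2α₂)·DIC = (0.9496 + 2×0.01895) × 1.969 = 1.94 mmol/kg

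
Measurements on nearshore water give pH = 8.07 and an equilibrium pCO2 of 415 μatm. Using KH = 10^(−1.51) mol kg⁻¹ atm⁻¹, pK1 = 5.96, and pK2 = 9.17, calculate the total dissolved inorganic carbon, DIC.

[CO2*] = KH · pCO2 = 10^(−1.51) × 415×10^-6 = 1.282×10^-5 mol/kg
α₀ = 1/(1 + K1/[H⁺] + K1K2/[H⁺]²) = 1/(1 + 10^+2.11 + 10^+1.01) = 0.007140
DIC = [CO2*]/α₀ = 1.282×10^-5 / 0.007140 = 1.80 mmol/kg

DIC = 1.80 mmol/kg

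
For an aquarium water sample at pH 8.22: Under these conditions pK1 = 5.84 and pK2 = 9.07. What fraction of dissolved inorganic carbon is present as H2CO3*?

α₀ = 1 / (1 + K1/[H⁺] + K1K2/[H⁺]²) = 1 / (1 + 10^+2.38 + 10^+1.53)
   = 1 / (1 + 239.88 + 33.884) = 1/274.77 = 0.003639

α₀ = 0.00364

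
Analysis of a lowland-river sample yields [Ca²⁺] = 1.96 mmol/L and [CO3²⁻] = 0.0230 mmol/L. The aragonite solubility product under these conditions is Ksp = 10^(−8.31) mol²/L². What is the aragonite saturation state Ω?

Ksp = 10^(−8.31) = 4.898×10^-9
Ω = [Ca²⁺][CO3²⁻]/Ksp = (1.96×10^-3)(0.0230×10^-3) / 4.898×10^-9 = 9.20

Ω = 9.20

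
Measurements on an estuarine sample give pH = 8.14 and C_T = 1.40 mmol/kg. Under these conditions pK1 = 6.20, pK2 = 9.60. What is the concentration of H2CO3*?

α₀ = 1 / (1 + K1/[H⁺] + K1K2/[H⁺]²) = 1 / (1 + 10^+1.94 + 10^+0.48)
   = 1 / (1 + 87.096 + 3.0200) = 1/91.116 = 0.01097
[CO2*] = α₀ × DIC = 0.01097 × 1.40 = 0.0154 mmol/kg = 15.4 μmol/kg

[CO2*] = 15.4 μmol/kg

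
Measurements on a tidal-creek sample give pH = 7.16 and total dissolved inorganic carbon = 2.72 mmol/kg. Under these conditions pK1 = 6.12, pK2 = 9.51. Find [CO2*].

[CO2*] = 0.226 mmol/kg

α₀ = 1 / (1 + K1/[H⁺] + K1K2/[H⁺]²) = 1 / (1 + 10^+1.04 + 10^-1.31)
   = 1 / (1 + 10.965 + 0.048978) = 1/12.014 = 0.08324
[CO2*] = α₀ × DIC = 0.08324 × 2.72 = 0.226 mmol/kg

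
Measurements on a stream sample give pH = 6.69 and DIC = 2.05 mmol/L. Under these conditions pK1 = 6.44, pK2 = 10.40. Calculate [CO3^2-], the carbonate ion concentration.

α₂ = 1 / (1 + [H⁺]/K2 + [H⁺]²/(K1K2)) = 1 / (1 + 10^+3.71 + 10^+3.46)
   = 1 / (1 + 5128.6 + 2884.0) = 1/8013.6 = 0.0001248
[CO3²⁻] = α₂ × DIC = 0.0001248 × 2.05 = 0.000256 mmol/L = 0.256 μmol/L

[CO3²⁻] = 0.256 μmol/L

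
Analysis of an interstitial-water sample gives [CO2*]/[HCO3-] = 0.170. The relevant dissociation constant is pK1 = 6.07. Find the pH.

pH = 6.84

From K1 = [H⁺][HCO3-]/[CO2*]:  pH = pK1 − log₁₀([CO2*]/[HCO3-])
log₁₀(0.170) = -0.770
pH = 6.07 − (-0.770) = 6.84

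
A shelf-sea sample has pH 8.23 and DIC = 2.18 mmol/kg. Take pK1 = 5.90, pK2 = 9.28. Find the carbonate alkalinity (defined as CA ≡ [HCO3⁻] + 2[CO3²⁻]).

CA = 2.35 mmol/kg

CA = [HCO3⁻] + 2[CO3²⁻] = (α₁ + 2α₂)·DIC
At pH 8.23: [H⁺]/K1 = 10^-2.33 = 0.0046774, K2/[H⁺] = 10^-1.05 = 0.089125
α₁ = 1/(1 + 0.0046774 + 0.089125) = 1/1.0938 = 0.9142; α₂ = α₁·K2/[H⁺] = 0.08148
α₁ + 2α₂ = 1.0772
CA = 1.0772 × 2.18 = 2.35 mmol/kg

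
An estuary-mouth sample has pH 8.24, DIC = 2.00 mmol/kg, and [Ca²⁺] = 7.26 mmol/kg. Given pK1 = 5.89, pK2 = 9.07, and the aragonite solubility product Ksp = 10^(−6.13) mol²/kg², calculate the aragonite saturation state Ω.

α₂ = 1 / (1 + [H⁺]/K2 + [H⁺]²/(K1K2)) = 1 / (1 + 10^+0.83 + 10^-1.52)
   = 1 / (1 + 6.7608 + 0.030200) = 1/7.7910 = 0.1284
[CO3²⁻] = α₂ × DIC = 0.1284 × 2.00 = 0.2567 mmol/kg
Ksp = 10^(−6.13) = 7.413×10^-7
Ω = [Ca²⁺][CO3²⁻]/Ksp = (7.26×10^-3)(2.567×10^-4) / 7.413×10^-7 = 2.51

Ω = 2.51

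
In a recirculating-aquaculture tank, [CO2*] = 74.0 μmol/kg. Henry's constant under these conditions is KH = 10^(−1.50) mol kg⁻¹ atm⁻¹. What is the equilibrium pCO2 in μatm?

pCO2 = 2340 μatm

KH = 10^(−1.50) = 3.162×10^-2 mol kg⁻¹ atm⁻¹
pCO2 = [CO2*]/KH = 74.0×10^-6 / 3.162×10^-2 = 2.34×10^-3 atm = 2340 μatm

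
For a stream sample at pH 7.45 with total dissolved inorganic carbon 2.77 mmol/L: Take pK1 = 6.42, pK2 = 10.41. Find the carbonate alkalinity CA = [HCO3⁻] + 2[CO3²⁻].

CA = [HCO3⁻] + 2[CO3²⁻] = (α₁ + 2α₂)·DIC
At pH 7.45: [H⁺]/K1 = 10^-1.03 = 0.093325, K2/[H⁺] = 10^-2.96 = 0.0010965
α₁ = 1/(1 + 0.093325 + 0.0010965) = 1/1.0944 = 0.9137; α₂ = α₁·K2/[H⁺] = 0.001002
α₁ + 2α₂ = 0.9157
CA = 0.9157 × 2.77 = 2.54 mmol/L

CA = 2.54 mmol/L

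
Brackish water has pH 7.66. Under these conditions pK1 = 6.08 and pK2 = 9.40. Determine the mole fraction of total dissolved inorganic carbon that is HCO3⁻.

α₁ = 0.957

α₁ = 1 / (1 + [H⁺]/K1 + K2/[H⁺]) = 1 / (1 + 10^-1.58 + 10^-1.74)
   = 1 / (1 + 0.026303 + 0.018197) = 1/1.0445 = 0.9574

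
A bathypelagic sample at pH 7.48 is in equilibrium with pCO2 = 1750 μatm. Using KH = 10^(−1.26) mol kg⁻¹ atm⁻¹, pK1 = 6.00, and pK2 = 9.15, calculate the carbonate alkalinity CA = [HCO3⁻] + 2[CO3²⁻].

[CO2*] = KH · pCO2 = 10^(−1.26) × 1750×10^-6 = 9.617×10^-5 mol/kg
α₀ = 1/(1 + K1/[H⁺] + K1K2/[H⁺]²) = 1/(1 + 10^+1.48 + 10^-0.19) = 0.03140
DIC = [CO2*]/α₀ = 9.617×10^-5 / 0.03140 = 3.063 mmol/kg
CA = (α₁ + 2α₂)·DIC = (0.9483 + 2×0.02027) × 3.063 = 3.03 mmol/kg

CA = 3.03 mmol/kg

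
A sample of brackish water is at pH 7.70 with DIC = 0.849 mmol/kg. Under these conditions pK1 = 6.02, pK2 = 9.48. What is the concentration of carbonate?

α₂ = 1 / (1 + [H⁺]/K2 + [H⁺]²/(K1K2)) = 1 / (1 + 10^+1.78 + 10^+0.10)
   = 1 / (1 + 60.256 + 1.2589) = 1/62.515 = 0.01600
[CO3²⁻] = α₂ × DIC = 0.01600 × 0.849 = 0.0136 mmol/kg = 13.6 μmol/kg

[CO3²⁻] = 13.6 μmol/kg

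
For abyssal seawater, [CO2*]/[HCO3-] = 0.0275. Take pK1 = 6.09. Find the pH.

From K1 = [H⁺][HCO3-]/[CO2*]:  pH = pK1 − log₁₀([CO2*]/[HCO3-])
log₁₀(0.0275) = -1.561
pH = 6.09 − (-1.561) = 7.65

pH = 7.65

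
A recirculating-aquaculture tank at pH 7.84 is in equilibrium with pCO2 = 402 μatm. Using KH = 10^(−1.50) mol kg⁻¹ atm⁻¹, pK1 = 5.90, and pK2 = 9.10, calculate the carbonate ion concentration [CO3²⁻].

[CO2*] = KH · pCO2 = 10^(−1.50) × 402×10^-6 = 1.271×10^-5 mol/kg
α₀ = 1/(1 + K1/[H⁺] + K1K2/[H⁺]²) = 1/(1 + 10^+1.94 + 10^+0.68) = 0.01077
DIC = [CO2*]/α₀ = 1.271×10^-5 / 0.01077 = 1.181 mmol/kg
[CO3²⁻] = α₂·DIC; α₂ = 0.05153, so [CO3²⁻] = 0.05153 × 1.181 = 0.0608 mmol/kg

[CO3²⁻] = 0.0608 mmol/kg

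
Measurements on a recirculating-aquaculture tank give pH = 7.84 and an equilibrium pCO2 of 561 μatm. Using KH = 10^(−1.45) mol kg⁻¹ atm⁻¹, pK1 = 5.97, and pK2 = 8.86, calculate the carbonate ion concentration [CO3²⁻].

[CO3²⁻] = 0.141 mmol/kg

[CO2*] = KH · pCO2 = 10^(−1.45) × 561×10^-6 = 1.991×10^-5 mol/kg
α₀ = 1/(1 + K1/[H⁺] + K1K2/[H⁺]²) = 1/(1 + 10^+1.87 + 10^+0.85) = 0.01216
DIC = [CO2*]/α₀ = 1.991×10^-5 / 0.01216 = 1.636 mmol/kg
[CO3²⁻] = α₂·DIC; α₂ = 0.08611, so [CO3²⁻] = 0.08611 × 1.636 = 0.141 mmol/kg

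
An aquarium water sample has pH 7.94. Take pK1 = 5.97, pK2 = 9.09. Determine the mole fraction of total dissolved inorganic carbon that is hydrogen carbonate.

α₁ = 1 / (1 + [H⁺]/K1 + K2/[H⁺]) = 1 / (1 + 10^-1.97 + 10^-1.15)
   = 1 / (1 + 0.010715 + 0.070795) = 1/1.0815 = 0.9246

α₁ = 0.925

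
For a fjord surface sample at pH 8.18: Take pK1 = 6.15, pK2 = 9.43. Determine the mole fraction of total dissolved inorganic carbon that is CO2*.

α₀ = 0.00876

α₀ = 1 / (1 + K1/[H⁺] + K1K2/[H⁺]²) = 1 / (1 + 10^+2.03 + 10^+0.78)
   = 1 / (1 + 107.15 + 6.0256) = 1/114.18 = 0.008758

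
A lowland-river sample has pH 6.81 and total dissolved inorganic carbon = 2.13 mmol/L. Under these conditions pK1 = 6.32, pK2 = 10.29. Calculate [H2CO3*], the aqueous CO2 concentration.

α₀ = 1 / (1 + K1/[H⁺] + K1K2/[H⁺]²) = 1 / (1 + 10^+0.49 + 10^-2.99)
   = 1 / (1 + 3.0903 + 0.0010233) = 1/4.0913 = 0.2444
[CO2*] = α₀ × DIC = 0.2444 × 2.13 = 0.521 mmol/L

[CO2*] = 0.521 mmol/L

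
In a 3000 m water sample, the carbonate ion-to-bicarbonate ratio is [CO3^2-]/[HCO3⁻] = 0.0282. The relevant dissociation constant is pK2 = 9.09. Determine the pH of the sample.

From K2 = [H⁺][CO3^2-]/[HCO3⁻]:  pH = pK2 + log₁₀([CO3^2-]/[HCO3⁻])
log₁₀(0.0282) = -1.550
pH = 9.09 + (-1.550) = 7.54

pH = 7.54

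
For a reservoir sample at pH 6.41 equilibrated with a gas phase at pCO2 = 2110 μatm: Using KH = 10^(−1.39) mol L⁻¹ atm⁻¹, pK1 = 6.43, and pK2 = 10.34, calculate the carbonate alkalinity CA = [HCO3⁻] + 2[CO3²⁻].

CA = 0.0821 mmol/L

[CO2*] = KH · pCO2 = 10^(−1.39) × 2110×10^-6 = 8.596×10^-5 mol/L
α₀ = 1/(1 + K1/[H⁺] + K1K2/[H⁺]²) = 1/(1 + 10^-0.02 + 10^-3.95) = 0.5115
DIC = [CO2*]/α₀ = 8.596×10^-5 / 0.5115 = 0.1681 mmol/L
CA = (α₁ + 2α₂)·DIC = (0.4885 + 2×5.739×10^-5) × 0.1681 = 0.0821 mmol/L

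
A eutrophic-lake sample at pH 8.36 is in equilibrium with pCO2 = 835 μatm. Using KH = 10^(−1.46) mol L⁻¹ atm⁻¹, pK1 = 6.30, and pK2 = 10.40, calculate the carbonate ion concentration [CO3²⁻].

[CO3²⁻] = 0.0303 mmol/L

[CO2*] = KH · pCO2 = 10^(−1.46) × 835×10^-6 = 2.895×10^-5 mol/L
α₀ = 1/(1 + K1/[H⁺] + K1K2/[H⁺]²) = 1/(1 + 10^+2.06 + 10^+0.02) = 0.008557
DIC = [CO2*]/α₀ = 2.895×10^-5 / 0.008557 = 3.383 mmol/L
[CO3²⁻] = α₂·DIC; α₂ = 0.008960, so [CO3²⁻] = 0.008960 × 3.383 = 0.0303 mmol/L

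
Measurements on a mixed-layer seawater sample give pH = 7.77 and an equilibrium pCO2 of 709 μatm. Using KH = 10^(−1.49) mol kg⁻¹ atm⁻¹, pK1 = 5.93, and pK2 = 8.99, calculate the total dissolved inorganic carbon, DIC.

DIC = 1.71 mmol/kg

[CO2*] = KH · pCO2 = 10^(−1.49) × 709×10^-6 = 2.294×10^-5 mol/kg
α₀ = 1/(1 + K1/[H⁺] + K1K2/[H⁺]²) = 1/(1 + 10^+1.84 + 10^+0.62) = 0.01345
DIC = [CO2*]/α₀ = 2.294×10^-5 / 0.01345 = 1.71 mmol/kg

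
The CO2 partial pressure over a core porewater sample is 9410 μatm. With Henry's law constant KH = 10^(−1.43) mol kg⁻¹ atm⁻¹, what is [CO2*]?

[CO2*] = 350 μmol/kg

KH = 10^(−1.43) = 3.715×10^-2 mol kg⁻¹ atm⁻¹
[CO2*] = KH · pCO2 = 3.715×10^-2 × 9410×10^-6 atm = 3.50×10^-4 mol/kg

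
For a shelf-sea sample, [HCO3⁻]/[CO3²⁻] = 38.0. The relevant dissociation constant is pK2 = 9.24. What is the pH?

pH = 7.66

From K2 = [H⁺][CO3²⁻]/[HCO3⁻]:  pH = pK2 − log₁₀([HCO3⁻]/[CO3²⁻])
log₁₀(38.0) = +1.580
pH = 9.24 − (+1.580) = 7.66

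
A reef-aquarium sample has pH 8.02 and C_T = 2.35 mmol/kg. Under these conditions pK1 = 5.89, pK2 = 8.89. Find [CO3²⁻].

α₂ = 1 / (1 + [H⁺]/K2 + [H⁺]²/(K1K2)) = 1 / (1 + 10^+0.87 + 10^-1.26)
   = 1 / (1 + 7.4131 + 0.054954) = 1/8.4681 = 0.1181
[CO3²⁻] = α₂ × DIC = 0.1181 × 2.35 = 0.278 mmol/kg

[CO3²⁻] = 0.278 mmol/kg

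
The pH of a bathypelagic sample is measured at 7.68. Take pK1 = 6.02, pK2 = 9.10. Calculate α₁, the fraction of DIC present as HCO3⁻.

α₁ = 1 / (1 + [H⁺]/K1 + K2/[H⁺]) = 1 / (1 + 10^-1.66 + 10^-1.42)
   = 1 / (1 + 0.021878 + 0.038019) = 1/1.0599 = 0.9435

α₁ = 0.943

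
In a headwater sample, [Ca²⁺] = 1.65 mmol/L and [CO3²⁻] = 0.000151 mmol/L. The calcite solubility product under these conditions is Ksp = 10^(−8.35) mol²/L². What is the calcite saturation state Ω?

Ω = 0.0558

Ksp = 10^(−8.35) = 4.467×10^-9
Ω = [Ca²⁺][CO3²⁻]/Ksp = (1.65×10^-3)(0.000151×10^-3) / 4.467×10^-9 = 0.0558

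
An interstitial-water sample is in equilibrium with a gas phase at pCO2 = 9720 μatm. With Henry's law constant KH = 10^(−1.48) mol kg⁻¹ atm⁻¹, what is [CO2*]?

[CO2*] = 322 μmol/kg

KH = 10^(−1.48) = 3.311×10^-2 mol kg⁻¹ atm⁻¹
[CO2*] = KH · pCO2 = 3.311×10^-2 × 9720×10^-6 atm = 3.22×10^-4 mol/kg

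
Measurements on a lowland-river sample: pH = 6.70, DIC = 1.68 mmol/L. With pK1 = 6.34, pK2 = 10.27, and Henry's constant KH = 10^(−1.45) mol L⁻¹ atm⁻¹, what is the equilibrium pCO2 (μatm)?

α₀ = 1 / (1 + K1/[H⁺] + K1K2/[H⁺]²) = 1 / (1 + 10^+0.36 + 10^-3.21)
   = 1 / (1 + 2.2909 + 0.00061660) = 1/3.2915 = 0.3038
[CO2*] = α₀ × DIC = 0.3038 × 1.68 = 0.5104 mmol/L
pCO2 = [CO2*]/KH = 5.104×10^-4 / 3.548×10^-2 = 1.44×10^4 μatm

pCO2 = 1.44×10^4 μatm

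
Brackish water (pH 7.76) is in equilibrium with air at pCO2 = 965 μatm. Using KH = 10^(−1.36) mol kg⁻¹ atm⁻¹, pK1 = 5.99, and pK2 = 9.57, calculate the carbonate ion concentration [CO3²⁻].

[CO2*] = KH · pCO2 = 10^(−1.36) × 965×10^-6 = 4.212×10^-5 mol/kg
α₀ = 1/(1 + K1/[H⁺] + K1K2/[H⁺]²) = 1/(1 + 10^+1.77 + 10^-0.04) = 0.01645
DIC = [CO2*]/α₀ = 4.212×10^-5 / 0.01645 = 2.561 mmol/kg
[CO3²⁻] = α₂·DIC; α₂ = 0.01500, so [CO3²⁻] = 0.01500 × 2.561 = 0.0384 mmol/kg

[CO3²⁻] = 0.0384 mmol/kg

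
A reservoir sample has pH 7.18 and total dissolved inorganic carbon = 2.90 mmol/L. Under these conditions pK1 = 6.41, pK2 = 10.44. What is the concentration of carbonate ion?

[CO3²⁻] = 1.36 μmol/L

α₂ = 1 / (1 + [H⁺]/K2 + [H⁺]²/(K1K2)) = 1 / (1 + 10^+3.26 + 10^+2.49)
   = 1 / (1 + 1819.7 + 309.03) = 1/2129.7 = 0.0004695
[CO3²⁻] = α₂ × DIC = 0.0004695 × 2.90 = 0.00136 mmol/L = 1.36 μmol/L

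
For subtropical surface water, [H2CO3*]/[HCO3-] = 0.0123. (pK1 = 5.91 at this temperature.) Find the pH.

From K1 = [H⁺][HCO3-]/[H2CO3*]:  pH = pK1 − log₁₀([H2CO3*]/[HCO3-])
log₁₀(0.0123) = -1.910
pH = 5.91 − (-1.910) = 7.82

pH = 7.82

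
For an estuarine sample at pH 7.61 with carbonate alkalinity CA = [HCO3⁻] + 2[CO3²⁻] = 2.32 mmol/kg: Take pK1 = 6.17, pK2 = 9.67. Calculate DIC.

DIC = 2.38 mmol/kg

CA = [HCO3⁻] + 2[CO3²⁻] = (α₁ + 2α₂)·DIC
At pH 7.61: [H⁺]/K1 = 10^-1.44 = 0.036308, K2/[H⁺] = 10^-2.06 = 0.0087096
α₁ = 1/(1 + 0.036308 + 0.0087096) = 1/1.0450 = 0.9569; α₂ = α₁·K2/[H⁺] = 0.008334
α₁ + 2α₂ = 0.9736
DIC = CA / (α₁ + 2α₂) = 2.32 / 0.9736 = 2.38 mmol/kg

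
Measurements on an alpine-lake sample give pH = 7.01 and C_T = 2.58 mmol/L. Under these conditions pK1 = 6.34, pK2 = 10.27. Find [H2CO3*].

α₀ = 1 / (1 + K1/[H⁺] + K1K2/[H⁺]²) = 1 / (1 + 10^+0.67 + 10^-2.59)
   = 1 / (1 + 4.6774 + 0.0025704) = 1/5.6799 = 0.1761
[CO2*] = α₀ × DIC = 0.1761 × 2.58 = 0.454 mmol/L

[CO2*] = 0.454 mmol/L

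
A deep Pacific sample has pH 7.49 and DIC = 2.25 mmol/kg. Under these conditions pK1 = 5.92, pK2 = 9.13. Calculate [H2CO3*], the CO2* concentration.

α₀ = 1 / (1 + K1/[H⁺] + K1K2/[H⁺]²) = 1 / (1 + 10^+1.57 + 10^-0.07)
   = 1 / (1 + 37.154 + 0.85114) = 1/39.005 = 0.02564
[CO2*] = α₀ × DIC = 0.02564 × 2.25 = 0.0577 mmol/kg

[CO2*] = 0.0577 mmol/kg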